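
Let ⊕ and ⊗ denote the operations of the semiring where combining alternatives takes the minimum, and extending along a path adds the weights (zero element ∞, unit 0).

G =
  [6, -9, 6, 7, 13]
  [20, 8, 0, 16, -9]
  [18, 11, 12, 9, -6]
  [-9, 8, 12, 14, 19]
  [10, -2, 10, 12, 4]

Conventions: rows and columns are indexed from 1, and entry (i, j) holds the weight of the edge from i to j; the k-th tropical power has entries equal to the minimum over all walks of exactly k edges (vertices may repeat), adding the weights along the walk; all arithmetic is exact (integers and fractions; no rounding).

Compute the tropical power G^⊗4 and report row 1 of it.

G^⊗2:
  [-2, -3, -9, 7, -18]
  [1, -11, 1, 3, -6]
  [0, -8, 4, 6, -2]
  [-3, -18, -3, -2, -1]
  [3, 1, -2, 14, -11]
G^⊗3:
  [-8, -20, -8, -6, -15]
  [-6, -8, -11, 5, -20]
  [-3, -9, -8, 7, -17]
  [-11, -12, -18, -2, -27]
  [-1, -13, -1, 1, -8]
G^⊗4:
  [-15, -17, -20, -4, -29]
  [-10, -22, -10, -8, -17]
  [-7, -19, -9, -5, -18]
  [-17, -29, -17, -15, -24]
  [-8, -10, -13, 3, -22]
Answer: row 1 of G^⊗4 = [-15, -17, -20, -4, -29]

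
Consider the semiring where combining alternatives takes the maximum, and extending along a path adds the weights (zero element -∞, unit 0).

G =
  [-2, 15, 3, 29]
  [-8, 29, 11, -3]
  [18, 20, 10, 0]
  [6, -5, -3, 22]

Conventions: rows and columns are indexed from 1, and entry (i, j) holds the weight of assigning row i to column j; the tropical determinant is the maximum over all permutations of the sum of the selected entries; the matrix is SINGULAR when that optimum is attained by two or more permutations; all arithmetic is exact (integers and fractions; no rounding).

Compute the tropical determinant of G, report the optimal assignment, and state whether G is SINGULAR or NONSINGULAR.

σ = (1, 2, 3, 4): (-2) + 29 + 10 + 22 = 59
σ = (1, 2, 4, 3): (-2) + 29 + 0 + (-3) = 24
σ = (1, 3, 2, 4): (-2) + 11 + 20 + 22 = 51
σ = (1, 3, 4, 2): (-2) + 11 + 0 + (-5) = 4
σ = (1, 4, 2, 3): (-2) + (-3) + 20 + (-3) = 12
σ = (1, 4, 3, 2): (-2) + (-3) + 10 + (-5) = 0
σ = (2, 1, 3, 4): 15 + (-8) + 10 + 22 = 39
σ = (2, 1, 4, 3): 15 + (-8) + 0 + (-3) = 4
σ = (2, 3, 1, 4): 15 + 11 + 18 + 22 = 66
σ = (2, 3, 4, 1): 15 + 11 + 0 + 6 = 32
σ = (2, 4, 1, 3): 15 + (-3) + 18 + (-3) = 27
σ = (2, 4, 3, 1): 15 + (-3) + 10 + 6 = 28
σ = (3, 1, 2, 4): 3 + (-8) + 20 + 22 = 37
σ = (3, 1, 4, 2): 3 + (-8) + 0 + (-5) = -10
σ = (3, 2, 1, 4): 3 + 29 + 18 + 22 = 72
σ = (3, 2, 4, 1): 3 + 29 + 0 + 6 = 38
σ = (3, 4, 1, 2): 3 + (-3) + 18 + (-5) = 13
σ = (3, 4, 2, 1): 3 + (-3) + 20 + 6 = 26
σ = (4, 1, 2, 3): 29 + (-8) + 20 + (-3) = 38
σ = (4, 1, 3, 2): 29 + (-8) + 10 + (-5) = 26
σ = (4, 2, 1, 3): 29 + 29 + 18 + (-3) = 73
σ = (4, 2, 3, 1): 29 + 29 + 10 + 6 = 74
σ = (4, 3, 1, 2): 29 + 11 + 18 + (-5) = 53
σ = (4, 3, 2, 1): 29 + 11 + 20 + 6 = 66
Optimal value attained by: σ = (4, 2, 3, 1).
Answer: det⊕(G) = 74; verdict: NONSINGULAR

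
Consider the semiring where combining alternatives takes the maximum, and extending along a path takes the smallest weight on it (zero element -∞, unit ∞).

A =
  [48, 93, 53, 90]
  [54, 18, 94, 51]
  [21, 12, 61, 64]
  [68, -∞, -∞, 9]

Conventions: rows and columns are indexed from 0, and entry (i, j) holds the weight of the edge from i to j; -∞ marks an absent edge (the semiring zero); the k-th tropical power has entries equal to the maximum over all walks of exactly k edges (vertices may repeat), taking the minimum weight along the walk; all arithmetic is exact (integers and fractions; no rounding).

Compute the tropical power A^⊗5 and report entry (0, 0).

A^⊗2:
  [68, 48, 93, 53]
  [51, 54, 61, 64]
  [64, 21, 61, 61]
  [48, 68, 53, 68]
A^⊗3:
  [53, 68, 61, 68]
  [64, 51, 61, 61]
  [61, 64, 61, 64]
  [68, 48, 68, 53]
A^⊗4:
  [68, 53, 68, 61]
  [61, 64, 61, 64]
  [64, 61, 64, 61]
  [53, 68, 61, 68]
A^⊗5:
  [61, 68, 61, 68]
  [64, 61, 64, 61]
  [61, 64, 61, 64]
  [68, 53, 68, 61]
Key observation: the optimum is the walk 0->1->2->2->3->0, with weight 93 min 94 min 61 min 64 min 68 = 61.
Optimal value attained by: walk 0->1->2->2->3->0.
Answer: (A^⊗5)[0][0] = 61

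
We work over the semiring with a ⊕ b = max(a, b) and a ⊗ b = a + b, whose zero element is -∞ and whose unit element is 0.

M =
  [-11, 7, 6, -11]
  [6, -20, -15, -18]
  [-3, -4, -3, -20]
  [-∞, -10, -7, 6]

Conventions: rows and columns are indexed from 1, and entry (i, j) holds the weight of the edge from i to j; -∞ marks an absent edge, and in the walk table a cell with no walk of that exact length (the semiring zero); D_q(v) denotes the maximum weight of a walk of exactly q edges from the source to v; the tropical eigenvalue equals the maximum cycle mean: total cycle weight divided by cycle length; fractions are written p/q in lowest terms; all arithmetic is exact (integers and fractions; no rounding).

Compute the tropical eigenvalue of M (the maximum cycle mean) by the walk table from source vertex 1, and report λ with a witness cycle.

q=0: [0, -∞, -∞, -∞]
q=1: [-11, 7, 6, -11]
q=2: [13, 2, 3, -5]
q=3: [8, 20, 19, 2]
q=4: [26, 15, 16, 8]
Optimal cycle mean attained by: cycle 1->2->1, total 7 + 6, length 2.
Answer: λ = 13/2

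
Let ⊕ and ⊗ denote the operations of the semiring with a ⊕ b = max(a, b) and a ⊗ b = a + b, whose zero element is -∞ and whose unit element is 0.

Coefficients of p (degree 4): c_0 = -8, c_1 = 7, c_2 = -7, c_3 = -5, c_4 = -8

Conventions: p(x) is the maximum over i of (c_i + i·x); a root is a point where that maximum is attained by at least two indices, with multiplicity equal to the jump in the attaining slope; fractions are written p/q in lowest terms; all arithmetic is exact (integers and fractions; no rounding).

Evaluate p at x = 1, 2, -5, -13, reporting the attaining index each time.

p(1) = max(-8+0·1=-8, 7+1·1=8, -7+2·1=-5, -5+3·1=-2, -8+4·1=-4) = 8 (attained by i=1)
p(2) = max(-8+0·2=-8, 7+1·2=9, -7+2·2=-3, -5+3·2=1, -8+4·2=0) = 9 (attained by i=1)
p(-5) = max(-8+0·(-5)=-8, 7+1·(-5)=2, -7+2·(-5)=-17, -5+3·(-5)=-20, -8+4·(-5)=-28) = 2 (attained by i=1)
p(-13) = max(-8+0·(-13)=-8, 7+1·(-13)=-6, -7+2·(-13)=-33, -5+3·(-13)=-44, -8+4·(-13)=-60) = -6 (attained by i=1)
Answer: p(1) = 8; p(2) = 9; p(-5) = 2; p(-13) = -6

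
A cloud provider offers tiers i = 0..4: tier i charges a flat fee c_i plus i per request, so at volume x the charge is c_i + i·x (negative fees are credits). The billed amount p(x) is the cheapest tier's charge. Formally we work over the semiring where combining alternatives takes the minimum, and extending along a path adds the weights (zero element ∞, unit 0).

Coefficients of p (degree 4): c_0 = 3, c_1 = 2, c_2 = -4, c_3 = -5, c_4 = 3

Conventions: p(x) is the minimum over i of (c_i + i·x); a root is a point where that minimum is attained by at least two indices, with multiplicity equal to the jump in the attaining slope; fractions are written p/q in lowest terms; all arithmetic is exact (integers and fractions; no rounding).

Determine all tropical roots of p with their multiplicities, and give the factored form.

hull edge (i=0, c=3) to (i=2, c=-4): slope -7/2, span 2
hull edge (i=2, c=-4) to (i=3, c=-5): slope -1, span 1
hull edge (i=3, c=-5) to (i=4, c=3): slope 8, span 1
Factored form: p(x) = 3 ⊗ (x ⊕ (-8)) ⊗ (x ⊕ 1) ⊗ (x ⊕ 7/2) ⊗ (x ⊕ 7/2)
Answer: roots = -8 (mult 1), 1 (mult 1), 7/2 (mult 2)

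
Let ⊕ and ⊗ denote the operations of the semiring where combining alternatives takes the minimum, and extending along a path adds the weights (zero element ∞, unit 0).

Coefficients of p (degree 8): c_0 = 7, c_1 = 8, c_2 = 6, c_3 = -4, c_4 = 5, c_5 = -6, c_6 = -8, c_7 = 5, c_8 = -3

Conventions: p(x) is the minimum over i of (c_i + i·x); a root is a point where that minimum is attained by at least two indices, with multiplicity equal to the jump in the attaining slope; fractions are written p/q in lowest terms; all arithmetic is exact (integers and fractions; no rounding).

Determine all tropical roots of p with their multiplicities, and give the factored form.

hull edge (i=0, c=7) to (i=3, c=-4): slope -11/3, span 3
hull edge (i=3, c=-4) to (i=6, c=-8): slope -4/3, span 3
hull edge (i=6, c=-8) to (i=8, c=-3): slope 5/2, span 2
Factored form: p(x) = -3 ⊗ (x ⊕ (-5/2)) ⊗ (x ⊕ (-5/2)) ⊗ (x ⊕ 4/3) ⊗ (x ⊕ 4/3) ⊗ (x ⊕ 4/3) ⊗ (x ⊕ 11/3) ⊗ (x ⊕ 11/3) ⊗ (x ⊕ 11/3)
Answer: roots = -5/2 (mult 2), 4/3 (mult 3), 11/3 (mult 3)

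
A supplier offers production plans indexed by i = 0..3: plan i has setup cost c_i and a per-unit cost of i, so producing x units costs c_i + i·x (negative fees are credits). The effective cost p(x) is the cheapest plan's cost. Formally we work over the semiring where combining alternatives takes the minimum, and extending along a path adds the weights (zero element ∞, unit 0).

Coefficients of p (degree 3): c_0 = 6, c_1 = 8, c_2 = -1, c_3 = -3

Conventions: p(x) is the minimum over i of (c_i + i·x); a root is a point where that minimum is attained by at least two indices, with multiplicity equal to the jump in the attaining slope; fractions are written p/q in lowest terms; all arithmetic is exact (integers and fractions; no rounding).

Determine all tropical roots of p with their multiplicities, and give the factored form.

hull edge (i=0, c=6) to (i=2, c=-1): slope -7/2, span 2
hull edge (i=2, c=-1) to (i=3, c=-3): slope -2, span 1
Factored form: p(x) = -3 ⊗ (x ⊕ 2) ⊗ (x ⊕ 7/2) ⊗ (x ⊕ 7/2)
Answer: roots = 2 (mult 1), 7/2 (mult 2)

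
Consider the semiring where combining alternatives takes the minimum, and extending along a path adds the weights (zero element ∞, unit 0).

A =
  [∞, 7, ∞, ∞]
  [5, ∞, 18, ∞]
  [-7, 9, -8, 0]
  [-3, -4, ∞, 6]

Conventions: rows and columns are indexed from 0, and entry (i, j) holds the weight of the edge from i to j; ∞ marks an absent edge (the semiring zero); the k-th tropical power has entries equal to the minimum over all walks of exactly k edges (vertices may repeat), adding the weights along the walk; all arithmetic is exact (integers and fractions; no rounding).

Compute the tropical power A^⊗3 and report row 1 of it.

A^⊗2:
  [12, ∞, 25, ∞]
  [11, 12, 10, 18]
  [-15, -4, -16, -8]
  [1, 2, 14, 12]
A^⊗3:
  [18, 19, 17, 25]
  [3, 14, 2, 10]
  [-23, -12, -24, -16]
  [7, 8, 6, 14]
Answer: row 1 of A^⊗3 = [3, 14, 2, 10]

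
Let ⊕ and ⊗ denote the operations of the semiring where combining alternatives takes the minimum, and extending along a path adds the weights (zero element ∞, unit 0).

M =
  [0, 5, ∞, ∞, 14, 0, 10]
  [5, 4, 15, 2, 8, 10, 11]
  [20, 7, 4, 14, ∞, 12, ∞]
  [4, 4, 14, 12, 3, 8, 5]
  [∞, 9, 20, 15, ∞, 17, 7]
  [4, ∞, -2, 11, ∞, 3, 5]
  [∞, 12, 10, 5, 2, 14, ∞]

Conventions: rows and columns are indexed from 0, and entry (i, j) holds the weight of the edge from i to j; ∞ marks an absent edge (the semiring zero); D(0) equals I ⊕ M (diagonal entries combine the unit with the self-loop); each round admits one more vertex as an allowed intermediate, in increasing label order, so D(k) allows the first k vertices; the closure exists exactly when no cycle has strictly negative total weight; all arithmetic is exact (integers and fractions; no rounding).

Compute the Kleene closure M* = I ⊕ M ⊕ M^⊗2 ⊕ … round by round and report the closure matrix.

D(0):
  [0, 5, ∞, ∞, 14, 0, 10]
  [5, 0, 15, 2, 8, 10, 11]
  [20, 7, 0, 14, ∞, 12, ∞]
  [4, 4, 14, 0, 3, 8, 5]
  [∞, 9, 20, 15, 0, 17, 7]
  [4, ∞, -2, 11, ∞, 0, 5]
  [∞, 12, 10, 5, 2, 14, 0]
D(1):
  [0, 5, ∞, ∞, 14, 0, 10]
  [5, 0, 15, 2, 8, 5, 11]
  [20, 7, 0, 14, 34, 12, 30]
  [4, 4, 14, 0, 3, 4, 5]
  [∞, 9, 20, 15, 0, 17, 7]
  [4, 9, -2, 11, 18, 0, 5]
  [∞, 12, 10, 5, 2, 14, 0]
D(2):
  [0, 5, 20, 7, 13, 0, 10]
  [5, 0, 15, 2, 8, 5, 11]
  [12, 7, 0, 9, 15, 12, 18]
  [4, 4, 14, 0, 3, 4, 5]
  [14, 9, 20, 11, 0, 14, 7]
  [4, 9, -2, 11, 17, 0, 5]
  [17, 12, 10, 5, 2, 14, 0]
D(3):
  [0, 5, 20, 7, 13, 0, 10]
  [5, 0, 15, 2, 8, 5, 11]
  [12, 7, 0, 9, 15, 12, 18]
  [4, 4, 14, 0, 3, 4, 5]
  [14, 9, 20, 11, 0, 14, 7]
  [4, 5, -2, 7, 13, 0, 5]
  [17, 12, 10, 5, 2, 14, 0]
D(4):
  [0, 5, 20, 7, 10, 0, 10]
  [5, 0, 15, 2, 5, 5, 7]
  [12, 7, 0, 9, 12, 12, 14]
  [4, 4, 14, 0, 3, 4, 5]
  [14, 9, 20, 11, 0, 14, 7]
  [4, 5, -2, 7, 10, 0, 5]
  [9, 9, 10, 5, 2, 9, 0]
D(5):
  [0, 5, 20, 7, 10, 0, 10]
  [5, 0, 15, 2, 5, 5, 7]
  [12, 7, 0, 9, 12, 12, 14]
  [4, 4, 14, 0, 3, 4, 5]
  [14, 9, 20, 11, 0, 14, 7]
  [4, 5, -2, 7, 10, 0, 5]
  [9, 9, 10, 5, 2, 9, 0]
D(6):
  [0, 5, -2, 7, 10, 0, 5]
  [5, 0, 3, 2, 5, 5, 7]
  [12, 7, 0, 9, 12, 12, 14]
  [4, 4, 2, 0, 3, 4, 5]
  [14, 9, 12, 11, 0, 14, 7]
  [4, 5, -2, 7, 10, 0, 5]
  [9, 9, 7, 5, 2, 9, 0]
D(7):
  [0, 5, -2, 7, 7, 0, 5]
  [5, 0, 3, 2, 5, 5, 7]
  [12, 7, 0, 9, 12, 12, 14]
  [4, 4, 2, 0, 3, 4, 5]
  [14, 9, 12, 11, 0, 14, 7]
  [4, 5, -2, 7, 7, 0, 5]
  [9, 9, 7, 5, 2, 9, 0]
Answer: M* = [[0, 5, -2, 7, 7, 0, 5], [5, 0, 3, 2, 5, 5, 7], [12, 7, 0, 9, 12, 12, 14], [4, 4, 2, 0, 3, 4, 5], [14, 9, 12, 11, 0, 14, 7], [4, 5, -2, 7, 7, 0, 5], [9, 9, 7, 5, 2, 9, 0]]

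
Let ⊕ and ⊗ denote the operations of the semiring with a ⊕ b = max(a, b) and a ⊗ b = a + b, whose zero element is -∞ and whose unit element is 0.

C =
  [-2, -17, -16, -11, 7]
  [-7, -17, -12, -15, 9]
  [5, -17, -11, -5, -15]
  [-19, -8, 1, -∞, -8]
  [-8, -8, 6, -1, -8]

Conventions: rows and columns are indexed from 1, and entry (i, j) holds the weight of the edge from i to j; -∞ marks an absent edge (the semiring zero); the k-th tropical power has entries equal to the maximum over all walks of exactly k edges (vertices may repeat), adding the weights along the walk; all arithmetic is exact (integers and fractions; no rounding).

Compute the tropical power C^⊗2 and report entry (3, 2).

C^⊗2:
  [-1, -1, 13, 6, 5]
  [1, 1, 15, 8, 1]
  [3, -12, -4, -6, 12]
  [6, -16, -2, -4, 1]
  [11, -9, 0, 1, 1]
Key observation: the optimum is the walk 3->1->2, with weight 5 + (-17) = -12.
Optimal value attained by: walk 3->1->2.
Answer: (C^⊗2)[3][2] = -12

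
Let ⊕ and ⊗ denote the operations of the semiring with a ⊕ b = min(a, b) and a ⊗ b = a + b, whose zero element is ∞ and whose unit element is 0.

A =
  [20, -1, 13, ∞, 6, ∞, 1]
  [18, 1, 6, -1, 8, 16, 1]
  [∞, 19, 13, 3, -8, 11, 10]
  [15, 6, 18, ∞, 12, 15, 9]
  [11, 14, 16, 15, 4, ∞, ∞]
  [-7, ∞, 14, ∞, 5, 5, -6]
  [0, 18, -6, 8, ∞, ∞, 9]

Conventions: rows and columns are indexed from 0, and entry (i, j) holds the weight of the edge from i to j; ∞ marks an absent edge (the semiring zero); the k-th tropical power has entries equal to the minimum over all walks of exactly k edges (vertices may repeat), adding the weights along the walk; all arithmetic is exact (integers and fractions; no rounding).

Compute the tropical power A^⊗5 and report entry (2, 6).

A^⊗2:
  [1, 0, -5, -2, 5, 15, 0]
  [1, 2, -5, 0, -2, 14, 2]
  [3, 6, 4, 7, -4, 16, 5]
  [8, 7, 3, 5, 10, 20, 7]
  [15, 10, 20, 13, 8, 27, 12]
  [-6, -8, -12, 2, -1, 10, -6]
  [9, -1, 3, -3, -14, 5, 1]
A^⊗3:
  [0, 0, -6, -2, -13, 6, 1]
  [2, 0, -4, -2, -13, 6, 2]
  [5, 2, -1, 5, -4, 15, 4]
  [7, 7, 1, 6, -5, 14, 8]
  [12, 11, 6, 9, 12, 26, 11]
  [-6, -7, -12, -9, -20, -1, -7]
  [-3, 0, -5, -2, -10, 10, -1]
A^⊗4:
  [-2, -1, -5, -3, -14, 5, 0]
  [-2, 1, -4, -1, -12, 7, 0]
  [4, 3, -2, 1, -9, 10, 3]
  [6, 6, 2, 4, -7, 12, 8]
  [11, 11, 5, 9, -2, 17, 12]
  [-9, -7, -13, -9, -20, -1, -7]
  [-1, -4, -7, -2, -13, 6, -2]
A^⊗5:
  [-3, -3, -6, -2, -13, 6, -1]
  [-1, -3, -6, -1, -12, 7, -1]
  [2, 3, -3, 1, -10, 9, 4]
  [4, 5, 2, 5, -6, 13, 6]
  [9, 10, 6, 8, -3, 16, 11]
  [-9, -10, -13, -10, -21, -2, -8]
  [-2, -3, -8, -5, -15, 4, -3]
Key observation: the optimum is the walk 2->4->0->1->1->6, with weight (-8) + 11 + (-1) + 1 + 1 = 4.
Optimal value attained by: walk 2->4->0->1->1->6.
Answer: (A^⊗5)[2][6] = 4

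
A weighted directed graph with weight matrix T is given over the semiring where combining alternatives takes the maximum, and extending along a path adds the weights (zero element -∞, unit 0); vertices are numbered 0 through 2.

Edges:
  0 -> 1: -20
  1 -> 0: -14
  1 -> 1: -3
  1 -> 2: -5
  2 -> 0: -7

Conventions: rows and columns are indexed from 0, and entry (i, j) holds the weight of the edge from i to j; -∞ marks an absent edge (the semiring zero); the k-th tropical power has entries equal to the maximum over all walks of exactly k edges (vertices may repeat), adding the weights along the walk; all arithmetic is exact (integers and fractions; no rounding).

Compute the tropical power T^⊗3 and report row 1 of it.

T^⊗2:
  [-34, -23, -25]
  [-12, -6, -8]
  [-∞, -27, -∞]
T^⊗3:
  [-32, -26, -28]
  [-15, -9, -11]
  [-41, -30, -32]
Answer: row 1 of T^⊗3 = [-15, -9, -11]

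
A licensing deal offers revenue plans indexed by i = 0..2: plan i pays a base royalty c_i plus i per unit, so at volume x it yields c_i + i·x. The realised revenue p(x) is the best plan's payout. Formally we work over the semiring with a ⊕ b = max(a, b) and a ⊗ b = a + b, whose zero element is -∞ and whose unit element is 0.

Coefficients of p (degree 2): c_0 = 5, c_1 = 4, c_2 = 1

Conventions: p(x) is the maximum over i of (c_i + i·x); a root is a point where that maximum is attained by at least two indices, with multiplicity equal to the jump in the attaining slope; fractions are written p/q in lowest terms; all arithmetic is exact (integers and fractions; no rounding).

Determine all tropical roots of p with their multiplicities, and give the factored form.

hull edge (i=0, c=5) to (i=1, c=4): slope -1, span 1
hull edge (i=1, c=4) to (i=2, c=1): slope -3, span 1
Factored form: p(x) = 1 ⊗ (x ⊕ 1) ⊗ (x ⊕ 3)
Answer: roots = 1 (mult 1), 3 (mult 1)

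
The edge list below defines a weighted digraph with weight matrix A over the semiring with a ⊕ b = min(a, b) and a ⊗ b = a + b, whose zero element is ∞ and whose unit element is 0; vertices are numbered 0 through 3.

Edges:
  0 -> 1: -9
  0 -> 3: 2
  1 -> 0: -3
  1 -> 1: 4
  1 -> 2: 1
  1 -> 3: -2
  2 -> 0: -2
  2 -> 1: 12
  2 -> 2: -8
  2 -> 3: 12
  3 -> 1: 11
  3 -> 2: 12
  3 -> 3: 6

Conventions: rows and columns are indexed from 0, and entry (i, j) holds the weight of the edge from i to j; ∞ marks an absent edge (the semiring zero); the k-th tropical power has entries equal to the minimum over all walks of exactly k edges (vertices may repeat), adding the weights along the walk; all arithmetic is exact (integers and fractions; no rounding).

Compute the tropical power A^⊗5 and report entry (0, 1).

A^⊗2:
  [-12, -5, -8, -11]
  [-1, -12, -7, -1]
  [-10, -11, -16, 0]
  [8, 15, 4, 9]
A^⊗3:
  [-10, -21, -16, -10]
  [-15, -10, -15, -14]
  [-18, -19, -24, -13]
  [2, -1, -4, 10]
A^⊗4:
  [-24, -19, -24, -23]
  [-17, -24, -23, -13]
  [-26, -27, -32, -21]
  [-6, -7, -12, -3]
A^⊗5:
  [-26, -33, -32, -22]
  [-27, -26, -31, -26]
  [-34, -35, -40, -29]
  [-14, -15, -20, -9]
Key observation: the optimum is the walk 0->1->0->1->0->1, with weight (-9) + (-3) + (-9) + (-3) + (-9) = -33.
Optimal value attained by: walk 0->1->0->1->0->1.
Answer: (A^⊗5)[0][1] = -33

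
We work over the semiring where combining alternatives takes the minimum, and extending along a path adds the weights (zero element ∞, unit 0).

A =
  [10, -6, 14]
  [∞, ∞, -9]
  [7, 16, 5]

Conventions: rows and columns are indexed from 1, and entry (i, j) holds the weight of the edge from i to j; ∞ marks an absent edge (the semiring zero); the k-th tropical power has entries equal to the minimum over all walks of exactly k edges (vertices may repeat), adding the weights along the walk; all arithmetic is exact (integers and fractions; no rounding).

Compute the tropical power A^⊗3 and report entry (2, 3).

A^⊗2:
  [20, 4, -15]
  [-2, 7, -4]
  [12, 1, 7]
A^⊗3:
  [-8, 1, -10]
  [3, -8, -2]
  [14, 6, -8]
Key observation: the optimum is the walk 2->3->2->3, with weight (-9) + 16 + (-9) = -2.
Optimal value attained by: walk 2->3->2->3.
Answer: (A^⊗3)[2][3] = -2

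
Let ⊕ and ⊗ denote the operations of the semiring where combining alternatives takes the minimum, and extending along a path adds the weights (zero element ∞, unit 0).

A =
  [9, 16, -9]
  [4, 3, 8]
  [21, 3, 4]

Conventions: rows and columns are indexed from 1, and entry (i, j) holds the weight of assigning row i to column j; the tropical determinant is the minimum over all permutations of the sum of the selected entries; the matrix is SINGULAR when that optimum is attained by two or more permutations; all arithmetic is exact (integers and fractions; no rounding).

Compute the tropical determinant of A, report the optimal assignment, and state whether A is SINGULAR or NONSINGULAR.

σ = (1, 2, 3): 9 + 3 + 4 = 16
σ = (1, 3, 2): 9 + 8 + 3 = 20
σ = (2, 1, 3): 16 + 4 + 4 = 24
σ = (2, 3, 1): 16 + 8 + 21 = 45
σ = (3, 1, 2): (-9) + 4 + 3 = -2
σ = (3, 2, 1): (-9) + 3 + 21 = 15
Optimal value attained by: σ = (3, 1, 2).
Answer: det⊕(A) = -2; verdict: NONSINGULAR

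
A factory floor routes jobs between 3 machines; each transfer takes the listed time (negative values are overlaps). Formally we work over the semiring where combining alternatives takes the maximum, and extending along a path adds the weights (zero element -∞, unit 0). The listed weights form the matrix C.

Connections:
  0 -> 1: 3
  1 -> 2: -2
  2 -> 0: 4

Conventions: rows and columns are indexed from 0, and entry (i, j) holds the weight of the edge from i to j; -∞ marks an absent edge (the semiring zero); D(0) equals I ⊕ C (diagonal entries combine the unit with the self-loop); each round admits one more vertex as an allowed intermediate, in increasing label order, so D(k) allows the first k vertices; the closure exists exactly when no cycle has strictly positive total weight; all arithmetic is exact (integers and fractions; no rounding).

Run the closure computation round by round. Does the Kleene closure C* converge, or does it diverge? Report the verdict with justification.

D(0):
  [0, 3, -∞]
  [-∞, 0, -2]
  [4, -∞, 0]
D(1):
  [0, 3, -∞]
  [-∞, 0, -2]
  [4, 7, 0]
Detection: at round 2, diagonal entry (2, 2) turns strictly positive.
Key observation: the cycle 2->0->1->2 has total weight 4 + 3 + (-2), which is strictly positive.
Answer: DIVERGES — positive cycle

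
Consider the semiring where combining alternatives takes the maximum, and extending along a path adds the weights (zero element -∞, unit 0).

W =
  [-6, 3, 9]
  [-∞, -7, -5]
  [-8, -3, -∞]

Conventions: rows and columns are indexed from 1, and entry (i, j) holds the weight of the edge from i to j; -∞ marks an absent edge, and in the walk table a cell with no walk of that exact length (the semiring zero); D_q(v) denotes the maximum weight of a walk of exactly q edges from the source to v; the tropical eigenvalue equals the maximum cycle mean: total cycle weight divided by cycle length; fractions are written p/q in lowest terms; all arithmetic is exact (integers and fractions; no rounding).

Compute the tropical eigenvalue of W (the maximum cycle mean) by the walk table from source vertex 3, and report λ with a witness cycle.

q=0: [-∞, -∞, 0]
q=1: [-8, -3, -∞]
q=2: [-14, -5, 1]
q=3: [-7, -2, -5]
Optimal cycle mean attained by: cycle 1->3->1, total 9 + (-8), length 2.
Answer: λ = 1/2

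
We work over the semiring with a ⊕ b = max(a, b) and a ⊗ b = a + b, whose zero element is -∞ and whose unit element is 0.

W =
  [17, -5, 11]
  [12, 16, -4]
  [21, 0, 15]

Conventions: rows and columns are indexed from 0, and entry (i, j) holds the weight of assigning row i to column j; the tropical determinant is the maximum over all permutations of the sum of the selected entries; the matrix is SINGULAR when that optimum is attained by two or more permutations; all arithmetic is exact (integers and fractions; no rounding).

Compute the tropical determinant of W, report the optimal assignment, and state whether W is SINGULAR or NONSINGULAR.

σ = (0, 1, 2): 17 + 16 + 15 = 48
σ = (0, 2, 1): 17 + (-4) + 0 = 13
σ = (1, 0, 2): (-5) + 12 + 15 = 22
σ = (1, 2, 0): (-5) + (-4) + 21 = 12
σ = (2, 0, 1): 11 + 12 + 0 = 23
σ = (2, 1, 0): 11 + 16 + 21 = 48
Optimal value attained by: σ = (0, 1, 2).
Answer: det⊕(W) = 48; verdict: SINGULAR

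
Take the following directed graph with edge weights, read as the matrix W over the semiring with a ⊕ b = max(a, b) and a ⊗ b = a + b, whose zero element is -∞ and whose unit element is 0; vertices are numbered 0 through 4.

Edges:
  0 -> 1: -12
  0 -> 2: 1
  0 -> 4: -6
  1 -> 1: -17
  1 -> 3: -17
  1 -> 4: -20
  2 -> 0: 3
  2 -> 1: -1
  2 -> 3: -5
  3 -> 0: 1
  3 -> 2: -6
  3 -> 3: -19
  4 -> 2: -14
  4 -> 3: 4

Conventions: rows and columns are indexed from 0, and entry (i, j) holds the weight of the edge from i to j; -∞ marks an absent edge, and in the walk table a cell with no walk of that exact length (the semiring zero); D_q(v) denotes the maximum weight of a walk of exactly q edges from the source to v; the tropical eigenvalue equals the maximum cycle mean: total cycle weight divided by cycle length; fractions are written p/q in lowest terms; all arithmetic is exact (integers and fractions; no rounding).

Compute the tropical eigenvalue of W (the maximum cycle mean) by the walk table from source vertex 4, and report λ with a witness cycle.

q=0: [-∞, -∞, -∞, -∞, 0]
q=1: [-∞, -∞, -14, 4, -∞]
q=2: [5, -15, -2, -15, -∞]
q=3: [1, -3, 6, -7, -1]
q=4: [9, 5, 2, 3, -5]
q=5: [5, 1, 10, -1, 3]
Optimal cycle mean attained by: cycle 0->2->0, total 1 + 3, length 2.
Answer: λ = 2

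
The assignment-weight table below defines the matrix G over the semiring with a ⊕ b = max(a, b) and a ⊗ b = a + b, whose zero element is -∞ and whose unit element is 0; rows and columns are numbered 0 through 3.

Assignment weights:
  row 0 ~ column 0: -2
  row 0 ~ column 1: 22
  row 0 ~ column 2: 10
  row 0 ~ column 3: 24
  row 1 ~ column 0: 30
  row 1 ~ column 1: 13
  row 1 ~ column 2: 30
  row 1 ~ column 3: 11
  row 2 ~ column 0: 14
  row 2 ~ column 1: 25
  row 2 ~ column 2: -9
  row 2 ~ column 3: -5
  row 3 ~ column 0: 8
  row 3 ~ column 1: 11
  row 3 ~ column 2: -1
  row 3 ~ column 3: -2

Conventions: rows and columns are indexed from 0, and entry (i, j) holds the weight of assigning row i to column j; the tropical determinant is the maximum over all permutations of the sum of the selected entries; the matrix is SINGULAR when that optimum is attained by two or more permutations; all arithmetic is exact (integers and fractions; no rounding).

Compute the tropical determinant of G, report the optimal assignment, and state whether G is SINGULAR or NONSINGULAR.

σ = (0, 1, 2, 3): (-2) + 13 + (-9) + (-2) = 0
σ = (0, 1, 3, 2): (-2) + 13 + (-5) + (-1) = 5
σ = (0, 2, 1, 3): (-2) + 30 + 25 + (-2) = 51
σ = (0, 2, 3, 1): (-2) + 30 + (-5) + 11 = 34
σ = (0, 3, 1, 2): (-2) + 11 + 25 + (-1) = 33
σ = (0, 3, 2, 1): (-2) + 11 + (-9) + 11 = 11
σ = (1, 0, 2, 3): 22 + 30 + (-9) + (-2) = 41
σ = (1, 0, 3, 2): 22 + 30 + (-5) + (-1) = 46
σ = (1, 2, 0, 3): 22 + 30 + 14 + (-2) = 64
σ = (1, 2, 3, 0): 22 + 30 + (-5) + 8 = 55
σ = (1, 3, 0, 2): 22 + 11 + 14 + (-1) = 46
σ = (1, 3, 2, 0): 22 + 11 + (-9) + 8 = 32
σ = (2, 0, 1, 3): 10 + 30 + 25 + (-2) = 63
σ = (2, 0, 3, 1): 10 + 30 + (-5) + 11 = 46
σ = (2, 1, 0, 3): 10 + 13 + 14 + (-2) = 35
σ = (2, 1, 3, 0): 10 + 13 + (-5) + 8 = 26
σ = (2, 3, 0, 1): 10 + 11 + 14 + 11 = 46
σ = (2, 3, 1, 0): 10 + 11 + 25 + 8 = 54
σ = (3, 0, 1, 2): 24 + 30 + 25 + (-1) = 78
σ = (3, 0, 2, 1): 24 + 30 + (-9) + 11 = 56
σ = (3, 1, 0, 2): 24 + 13 + 14 + (-1) = 50
σ = (3, 1, 2, 0): 24 + 13 + (-9) + 8 = 36
σ = (3, 2, 0, 1): 24 + 30 + 14 + 11 = 79
σ = (3, 2, 1, 0): 24 + 30 + 25 + 8 = 87
Optimal value attained by: σ = (3, 2, 1, 0).
Answer: det⊕(G) = 87; verdict: NONSINGULAR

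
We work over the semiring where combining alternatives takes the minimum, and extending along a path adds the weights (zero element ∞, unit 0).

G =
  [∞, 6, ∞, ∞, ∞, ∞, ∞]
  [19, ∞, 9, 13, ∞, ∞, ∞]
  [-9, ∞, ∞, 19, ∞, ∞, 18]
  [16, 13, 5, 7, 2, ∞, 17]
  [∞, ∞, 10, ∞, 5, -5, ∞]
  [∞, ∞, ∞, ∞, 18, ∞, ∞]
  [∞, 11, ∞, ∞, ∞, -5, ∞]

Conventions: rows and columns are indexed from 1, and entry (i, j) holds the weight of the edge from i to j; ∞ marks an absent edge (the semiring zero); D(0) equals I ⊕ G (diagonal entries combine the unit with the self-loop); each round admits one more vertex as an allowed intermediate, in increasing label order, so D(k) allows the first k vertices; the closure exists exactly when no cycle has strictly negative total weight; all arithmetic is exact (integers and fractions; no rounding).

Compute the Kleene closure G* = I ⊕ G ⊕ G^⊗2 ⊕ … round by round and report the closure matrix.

D(0):
  [0, 6, ∞, ∞, ∞, ∞, ∞]
  [19, 0, 9, 13, ∞, ∞, ∞]
  [-9, ∞, 0, 19, ∞, ∞, 18]
  [16, 13, 5, 0, 2, ∞, 17]
  [∞, ∞, 10, ∞, 0, -5, ∞]
  [∞, ∞, ∞, ∞, 18, 0, ∞]
  [∞, 11, ∞, ∞, ∞, -5, 0]
D(1):
  [0, 6, ∞, ∞, ∞, ∞, ∞]
  [19, 0, 9, 13, ∞, ∞, ∞]
  [-9, -3, 0, 19, ∞, ∞, 18]
  [16, 13, 5, 0, 2, ∞, 17]
  [∞, ∞, 10, ∞, 0, -5, ∞]
  [∞, ∞, ∞, ∞, 18, 0, ∞]
  [∞, 11, ∞, ∞, ∞, -5, 0]
D(2):
  [0, 6, 15, 19, ∞, ∞, ∞]
  [19, 0, 9, 13, ∞, ∞, ∞]
  [-9, -3, 0, 10, ∞, ∞, 18]
  [16, 13, 5, 0, 2, ∞, 17]
  [∞, ∞, 10, ∞, 0, -5, ∞]
  [∞, ∞, ∞, ∞, 18, 0, ∞]
  [30, 11, 20, 24, ∞, -5, 0]
D(3):
  [0, 6, 15, 19, ∞, ∞, 33]
  [0, 0, 9, 13, ∞, ∞, 27]
  [-9, -3, 0, 10, ∞, ∞, 18]
  [-4, 2, 5, 0, 2, ∞, 17]
  [1, 7, 10, 20, 0, -5, 28]
  [∞, ∞, ∞, ∞, 18, 0, ∞]
  [11, 11, 20, 24, ∞, -5, 0]
D(4):
  [0, 6, 15, 19, 21, ∞, 33]
  [0, 0, 9, 13, 15, ∞, 27]
  [-9, -3, 0, 10, 12, ∞, 18]
  [-4, 2, 5, 0, 2, ∞, 17]
  [1, 7, 10, 20, 0, -5, 28]
  [∞, ∞, ∞, ∞, 18, 0, ∞]
  [11, 11, 20, 24, 26, -5, 0]
D(5):
  [0, 6, 15, 19, 21, 16, 33]
  [0, 0, 9, 13, 15, 10, 27]
  [-9, -3, 0, 10, 12, 7, 18]
  [-4, 2, 5, 0, 2, -3, 17]
  [1, 7, 10, 20, 0, -5, 28]
  [19, 25, 28, 38, 18, 0, 46]
  [11, 11, 20, 24, 26, -5, 0]
D(6):
  [0, 6, 15, 19, 21, 16, 33]
  [0, 0, 9, 13, 15, 10, 27]
  [-9, -3, 0, 10, 12, 7, 18]
  [-4, 2, 5, 0, 2, -3, 17]
  [1, 7, 10, 20, 0, -5, 28]
  [19, 25, 28, 38, 18, 0, 46]
  [11, 11, 20, 24, 13, -5, 0]
D(7):
  [0, 6, 15, 19, 21, 16, 33]
  [0, 0, 9, 13, 15, 10, 27]
  [-9, -3, 0, 10, 12, 7, 18]
  [-4, 2, 5, 0, 2, -3, 17]
  [1, 7, 10, 20, 0, -5, 28]
  [19, 25, 28, 38, 18, 0, 46]
  [11, 11, 20, 24, 13, -5, 0]
Answer: G* = [[0, 6, 15, 19, 21, 16, 33], [0, 0, 9, 13, 15, 10, 27], [-9, -3, 0, 10, 12, 7, 18], [-4, 2, 5, 0, 2, -3, 17], [1, 7, 10, 20, 0, -5, 28], [19, 25, 28, 38, 18, 0, 46], [11, 11, 20, 24, 13, -5, 0]]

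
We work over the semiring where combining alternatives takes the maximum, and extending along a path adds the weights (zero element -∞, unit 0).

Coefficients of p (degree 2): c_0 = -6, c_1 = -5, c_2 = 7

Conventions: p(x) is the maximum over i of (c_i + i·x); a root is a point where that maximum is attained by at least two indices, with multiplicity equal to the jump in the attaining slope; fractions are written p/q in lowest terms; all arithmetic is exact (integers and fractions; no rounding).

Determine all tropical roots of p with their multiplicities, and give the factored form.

hull edge (i=0, c=-6) to (i=2, c=7): slope 13/2, span 2
Factored form: p(x) = 7 ⊗ (x ⊕ (-13/2)) ⊗ (x ⊕ (-13/2))
Answer: roots = -13/2 (mult 2)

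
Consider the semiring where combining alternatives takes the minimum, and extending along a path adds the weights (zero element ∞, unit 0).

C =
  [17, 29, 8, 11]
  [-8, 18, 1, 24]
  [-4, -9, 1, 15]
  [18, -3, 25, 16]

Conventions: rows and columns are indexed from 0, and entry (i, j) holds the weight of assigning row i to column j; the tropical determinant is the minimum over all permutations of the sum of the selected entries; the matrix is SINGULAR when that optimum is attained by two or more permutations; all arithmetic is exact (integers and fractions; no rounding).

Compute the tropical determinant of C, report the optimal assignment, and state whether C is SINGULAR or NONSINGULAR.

σ = (0, 1, 2, 3): 17 + 18 + 1 + 16 = 52
σ = (0, 1, 3, 2): 17 + 18 + 15 + 25 = 75
σ = (0, 2, 1, 3): 17 + 1 + (-9) + 16 = 25
σ = (0, 2, 3, 1): 17 + 1 + 15 + (-3) = 30
σ = (0, 3, 1, 2): 17 + 24 + (-9) + 25 = 57
σ = (0, 3, 2, 1): 17 + 24 + 1 + (-3) = 39
σ = (1, 0, 2, 3): 29 + (-8) + 1 + 16 = 38
σ = (1, 0, 3, 2): 29 + (-8) + 15 + 25 = 61
σ = (1, 2, 0, 3): 29 + 1 + (-4) + 16 = 42
σ = (1, 2, 3, 0): 29 + 1 + 15 + 18 = 63
σ = (1, 3, 0, 2): 29 + 24 + (-4) + 25 = 74
σ = (1, 3, 2, 0): 29 + 24 + 1 + 18 = 72
σ = (2, 0, 1, 3): 8 + (-8) + (-9) + 16 = 7
σ = (2, 0, 3, 1): 8 + (-8) + 15 + (-3) = 12
σ = (2, 1, 0, 3): 8 + 18 + (-4) + 16 = 38
σ = (2, 1, 3, 0): 8 + 18 + 15 + 18 = 59
σ = (2, 3, 0, 1): 8 + 24 + (-4) + (-3) = 25
σ = (2, 3, 1, 0): 8 + 24 + (-9) + 18 = 41
σ = (3, 0, 1, 2): 11 + (-8) + (-9) + 25 = 19
σ = (3, 0, 2, 1): 11 + (-8) + 1 + (-3) = 1
σ = (3, 1, 0, 2): 11 + 18 + (-4) + 25 = 50
σ = (3, 1, 2, 0): 11 + 18 + 1 + 18 = 48
σ = (3, 2, 0, 1): 11 + 1 + (-4) + (-3) = 5
σ = (3, 2, 1, 0): 11 + 1 + (-9) + 18 = 21
Optimal value attained by: σ = (3, 0, 2, 1).
Answer: det⊕(C) = 1; verdict: NONSINGULAR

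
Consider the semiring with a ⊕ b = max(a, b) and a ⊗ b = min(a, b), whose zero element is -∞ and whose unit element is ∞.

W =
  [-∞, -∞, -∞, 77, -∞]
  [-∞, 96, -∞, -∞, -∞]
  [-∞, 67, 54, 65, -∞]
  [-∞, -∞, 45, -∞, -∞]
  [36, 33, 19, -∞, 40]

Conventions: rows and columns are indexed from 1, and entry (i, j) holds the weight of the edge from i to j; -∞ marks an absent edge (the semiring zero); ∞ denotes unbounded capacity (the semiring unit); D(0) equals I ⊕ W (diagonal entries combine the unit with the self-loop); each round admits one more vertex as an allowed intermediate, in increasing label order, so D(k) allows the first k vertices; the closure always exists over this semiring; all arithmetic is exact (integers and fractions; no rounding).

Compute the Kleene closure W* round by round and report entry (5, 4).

D(0):
  [∞, -∞, -∞, 77, -∞]
  [-∞, ∞, -∞, -∞, -∞]
  [-∞, 67, ∞, 65, -∞]
  [-∞, -∞, 45, ∞, -∞]
  [36, 33, 19, -∞, ∞]
D(1):
  [∞, -∞, -∞, 77, -∞]
  [-∞, ∞, -∞, -∞, -∞]
  [-∞, 67, ∞, 65, -∞]
  [-∞, -∞, 45, ∞, -∞]
  [36, 33, 19, 36, ∞]
D(2):
  [∞, -∞, -∞, 77, -∞]
  [-∞, ∞, -∞, -∞, -∞]
  [-∞, 67, ∞, 65, -∞]
  [-∞, -∞, 45, ∞, -∞]
  [36, 33, 19, 36, ∞]
D(3):
  [∞, -∞, -∞, 77, -∞]
  [-∞, ∞, -∞, -∞, -∞]
  [-∞, 67, ∞, 65, -∞]
  [-∞, 45, 45, ∞, -∞]
  [36, 33, 19, 36, ∞]
D(4):
  [∞, 45, 45, 77, -∞]
  [-∞, ∞, -∞, -∞, -∞]
  [-∞, 67, ∞, 65, -∞]
  [-∞, 45, 45, ∞, -∞]
  [36, 36, 36, 36, ∞]
D(5):
  [∞, 45, 45, 77, -∞]
  [-∞, ∞, -∞, -∞, -∞]
  [-∞, 67, ∞, 65, -∞]
  [-∞, 45, 45, ∞, -∞]
  [36, 36, 36, 36, ∞]
Answer: W*[5][4] = 36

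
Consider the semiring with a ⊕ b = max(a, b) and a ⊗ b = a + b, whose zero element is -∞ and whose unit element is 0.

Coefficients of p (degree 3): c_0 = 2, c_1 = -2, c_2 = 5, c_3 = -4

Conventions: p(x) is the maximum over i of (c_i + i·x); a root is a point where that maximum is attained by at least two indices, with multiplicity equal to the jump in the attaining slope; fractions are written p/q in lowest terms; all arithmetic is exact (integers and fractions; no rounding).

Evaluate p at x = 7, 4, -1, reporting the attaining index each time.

p(7) = max(2+0·7=2, -2+1·7=5, 5+2·7=19, -4+3·7=17) = 19 (attained by i=2)
p(4) = max(2+0·4=2, -2+1·4=2, 5+2·4=13, -4+3·4=8) = 13 (attained by i=2)
p(-1) = max(2+0·(-1)=2, -2+1·(-1)=-3, 5+2·(-1)=3, -4+3·(-1)=-7) = 3 (attained by i=2)
Answer: p(7) = 19; p(4) = 13; p(-1) = 3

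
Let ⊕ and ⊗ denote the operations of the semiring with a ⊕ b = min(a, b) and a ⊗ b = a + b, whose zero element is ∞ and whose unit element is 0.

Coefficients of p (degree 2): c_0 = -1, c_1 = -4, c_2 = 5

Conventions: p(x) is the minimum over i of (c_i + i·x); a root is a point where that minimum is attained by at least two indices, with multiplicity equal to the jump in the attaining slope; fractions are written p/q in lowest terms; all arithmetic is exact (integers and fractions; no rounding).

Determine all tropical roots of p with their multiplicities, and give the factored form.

hull edge (i=0, c=-1) to (i=1, c=-4): slope -3, span 1
hull edge (i=1, c=-4) to (i=2, c=5): slope 9, span 1
Factored form: p(x) = 5 ⊗ (x ⊕ (-9)) ⊗ (x ⊕ 3)
Answer: roots = -9 (mult 1), 3 (mult 1)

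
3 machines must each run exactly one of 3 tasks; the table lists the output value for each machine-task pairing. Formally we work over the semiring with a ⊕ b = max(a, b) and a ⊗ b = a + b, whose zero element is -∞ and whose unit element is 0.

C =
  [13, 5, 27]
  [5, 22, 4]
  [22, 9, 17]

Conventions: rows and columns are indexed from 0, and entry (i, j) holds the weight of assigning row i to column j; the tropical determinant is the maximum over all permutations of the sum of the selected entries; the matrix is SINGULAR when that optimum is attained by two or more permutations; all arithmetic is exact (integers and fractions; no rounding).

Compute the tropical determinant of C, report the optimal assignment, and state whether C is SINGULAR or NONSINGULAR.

σ = (0, 1, 2): 13 + 22 + 17 = 52
σ = (0, 2, 1): 13 + 4 + 9 = 26
σ = (1, 0, 2): 5 + 5 + 17 = 27
σ = (1, 2, 0): 5 + 4 + 22 = 31
σ = (2, 0, 1): 27 + 5 + 9 = 41
σ = (2, 1, 0): 27 + 22 + 22 = 71
Optimal value attained by: σ = (2, 1, 0).
Answer: det⊕(C) = 71; verdict: NONSINGULAR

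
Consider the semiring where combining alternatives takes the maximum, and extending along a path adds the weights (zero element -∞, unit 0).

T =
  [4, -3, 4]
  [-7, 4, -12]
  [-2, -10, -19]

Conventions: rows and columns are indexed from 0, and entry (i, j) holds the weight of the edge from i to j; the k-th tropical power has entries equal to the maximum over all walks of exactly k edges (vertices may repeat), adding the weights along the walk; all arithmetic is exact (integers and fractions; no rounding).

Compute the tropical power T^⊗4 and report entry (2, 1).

T^⊗2:
  [8, 1, 8]
  [-3, 8, -3]
  [2, -5, 2]
T^⊗3:
  [12, 5, 12]
  [1, 12, 1]
  [6, -1, 6]
T^⊗4:
  [16, 9, 16]
  [5, 16, 5]
  [10, 3, 10]
Key observation: the optimum is the walk 2->0->0->0->1, with weight (-2) + 4 + 4 + (-3) = 3.
Optimal value attained by: walk 2->0->0->0->1.
Answer: (T^⊗4)[2][1] = 3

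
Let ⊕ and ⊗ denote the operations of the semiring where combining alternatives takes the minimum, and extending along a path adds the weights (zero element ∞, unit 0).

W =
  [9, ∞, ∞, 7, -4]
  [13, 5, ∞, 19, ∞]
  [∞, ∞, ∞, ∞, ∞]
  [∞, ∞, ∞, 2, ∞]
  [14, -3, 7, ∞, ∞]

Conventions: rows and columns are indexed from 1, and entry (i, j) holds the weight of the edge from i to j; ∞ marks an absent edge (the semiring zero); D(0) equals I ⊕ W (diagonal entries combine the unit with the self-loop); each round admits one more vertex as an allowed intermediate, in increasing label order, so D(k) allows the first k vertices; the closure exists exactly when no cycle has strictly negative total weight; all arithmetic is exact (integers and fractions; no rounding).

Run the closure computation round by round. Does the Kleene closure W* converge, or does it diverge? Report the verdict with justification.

D(0):
  [0, ∞, ∞, 7, -4]
  [13, 0, ∞, 19, ∞]
  [∞, ∞, 0, ∞, ∞]
  [∞, ∞, ∞, 0, ∞]
  [14, -3, 7, ∞, 0]
D(1):
  [0, ∞, ∞, 7, -4]
  [13, 0, ∞, 19, 9]
  [∞, ∞, 0, ∞, ∞]
  [∞, ∞, ∞, 0, ∞]
  [14, -3, 7, 21, 0]
D(2):
  [0, ∞, ∞, 7, -4]
  [13, 0, ∞, 19, 9]
  [∞, ∞, 0, ∞, ∞]
  [∞, ∞, ∞, 0, ∞]
  [10, -3, 7, 16, 0]
D(3):
  [0, ∞, ∞, 7, -4]
  [13, 0, ∞, 19, 9]
  [∞, ∞, 0, ∞, ∞]
  [∞, ∞, ∞, 0, ∞]
  [10, -3, 7, 16, 0]
D(4):
  [0, ∞, ∞, 7, -4]
  [13, 0, ∞, 19, 9]
  [∞, ∞, 0, ∞, ∞]
  [∞, ∞, ∞, 0, ∞]
  [10, -3, 7, 16, 0]
D(5):
  [0, -7, 3, 7, -4]
  [13, 0, 16, 19, 9]
  [∞, ∞, 0, ∞, ∞]
  [∞, ∞, ∞, 0, ∞]
  [10, -3, 7, 16, 0]
Key observation: every diagonal entry stays at the unit through all rounds, so no improving cycle exists.
Answer: CONVERGES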